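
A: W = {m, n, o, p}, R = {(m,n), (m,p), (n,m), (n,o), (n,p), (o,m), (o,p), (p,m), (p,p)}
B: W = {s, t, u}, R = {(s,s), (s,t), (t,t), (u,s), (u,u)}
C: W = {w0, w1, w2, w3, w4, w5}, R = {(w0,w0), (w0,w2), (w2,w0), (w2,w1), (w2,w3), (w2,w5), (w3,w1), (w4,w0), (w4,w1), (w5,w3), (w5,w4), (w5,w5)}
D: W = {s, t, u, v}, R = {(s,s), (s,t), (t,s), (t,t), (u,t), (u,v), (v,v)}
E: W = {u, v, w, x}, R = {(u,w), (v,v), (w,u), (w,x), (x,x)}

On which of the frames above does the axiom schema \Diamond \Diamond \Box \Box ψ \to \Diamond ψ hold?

Frame correspondent (Sahlqvist): \forall x \forall y (x R^2 y \to \exists w (y R^2 w \wedge xRw)) — i.e. a generalized confluence (Geach) condition.
A: condition met.
B: fails — uR²t but no w with tR²w and uRw.
C: fails — w0R²w1 but no w with w1R²w and w0Rw.
D: condition met.
E: fails — uR²u but no t with uR²t and uRt.

A, D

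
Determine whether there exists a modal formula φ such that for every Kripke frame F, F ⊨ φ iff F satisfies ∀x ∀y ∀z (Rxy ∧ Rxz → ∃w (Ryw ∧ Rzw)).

Yes, by ◇□p → □◇p

The condition is convergence. A defining modal formula is ◇□p → □◇p.
Suppose ◇□p→□◇p is valid. Take Rxy, Rxz and set V(p)={w : Ryw}. Then □p at y so ◇□p at x, so □◇p at x, so ◇p at z, giving w with Rzw and Ryw.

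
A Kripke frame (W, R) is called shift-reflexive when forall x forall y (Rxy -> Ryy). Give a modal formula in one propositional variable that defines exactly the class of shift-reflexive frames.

□(□s → s)

The condition is shift-reflexivity. The T□ schema □(□s → s) defines it.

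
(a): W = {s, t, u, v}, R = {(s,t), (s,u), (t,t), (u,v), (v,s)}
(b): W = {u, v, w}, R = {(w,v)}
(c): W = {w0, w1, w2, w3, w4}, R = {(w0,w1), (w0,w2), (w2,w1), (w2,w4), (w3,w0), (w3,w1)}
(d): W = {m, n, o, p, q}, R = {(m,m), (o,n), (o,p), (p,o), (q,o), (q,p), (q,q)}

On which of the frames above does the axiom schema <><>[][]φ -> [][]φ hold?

(b)

The schema corresponds to a generalized confluence (Geach) condition: forall x forall y forall z ((x R^2 y & x R^2 z) -> exists w (y R^2 w & z = w)).
(a): fails — sR²t, sR²v but no w with tR²w and v=w.
(b): ✓.
(c): fails — w0R²w1, w0R²w1 but no w with w1R²w and w1=w.
(d): fails — pR²n, pR²n but no w with nR²w and n=w.
Valid on: (b).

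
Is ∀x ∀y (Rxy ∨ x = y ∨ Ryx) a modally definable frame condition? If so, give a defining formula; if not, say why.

Modal frame validity is preserved under disjoint unions.
Take 4 disjoint single-world reflexive frames: each is trivially connected, but their disjoint union has 4 worlds with no edge between distinct components, so it is not connected.
So the class is not modally definable.

No — not modally definable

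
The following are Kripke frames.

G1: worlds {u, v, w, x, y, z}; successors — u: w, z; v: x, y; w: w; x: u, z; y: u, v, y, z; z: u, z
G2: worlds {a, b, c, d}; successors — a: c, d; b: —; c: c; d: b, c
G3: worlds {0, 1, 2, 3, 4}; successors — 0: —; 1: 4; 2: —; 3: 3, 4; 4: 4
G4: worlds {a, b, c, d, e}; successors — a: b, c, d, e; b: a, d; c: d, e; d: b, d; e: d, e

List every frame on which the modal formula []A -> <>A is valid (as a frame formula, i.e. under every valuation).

G1, G4

The schema corresponds to seriality: forall x exists y Rxy.
G1: condition met.
G2: fails — world b has no successor.
G3: fails — world 0 has no successor.
G4: condition met.
Valid on: G1, G4.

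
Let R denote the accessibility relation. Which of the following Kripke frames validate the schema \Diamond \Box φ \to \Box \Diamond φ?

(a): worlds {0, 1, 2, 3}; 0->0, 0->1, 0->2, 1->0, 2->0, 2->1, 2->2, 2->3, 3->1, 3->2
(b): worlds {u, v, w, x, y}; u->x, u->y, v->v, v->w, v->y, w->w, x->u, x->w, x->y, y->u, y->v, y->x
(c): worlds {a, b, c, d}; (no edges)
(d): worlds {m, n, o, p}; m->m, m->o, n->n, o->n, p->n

This is the axiom for convergence; its first-order frame correspondent is \forall x \forall y \forall z (Rxy \wedge Rxz \to \exists w (Ryw \wedge Rzw)).
(a): fails — R23 and R21 but 3 and 1 have no common successor.
(b): fails — Rvw and Rvy but w and y have no common successor.
(c): condition met.
(d): fails — Rmo and Rmm but o and m have no common successor.

(c)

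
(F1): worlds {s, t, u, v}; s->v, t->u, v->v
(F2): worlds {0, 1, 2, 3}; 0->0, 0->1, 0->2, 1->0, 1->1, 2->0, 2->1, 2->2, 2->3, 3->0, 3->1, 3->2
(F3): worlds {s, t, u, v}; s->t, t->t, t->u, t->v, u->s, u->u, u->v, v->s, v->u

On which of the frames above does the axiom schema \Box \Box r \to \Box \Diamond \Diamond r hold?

The schema corresponds to a generalized confluence (Geach) condition: \forall x \forall z (xRz \to \exists w (x R^2 w \wedge z R^2 w)).
(F1): fails — tRu but no w with tR²w and uR²w.
(F2): condition met.
(F3): condition met.

(F2), (F3)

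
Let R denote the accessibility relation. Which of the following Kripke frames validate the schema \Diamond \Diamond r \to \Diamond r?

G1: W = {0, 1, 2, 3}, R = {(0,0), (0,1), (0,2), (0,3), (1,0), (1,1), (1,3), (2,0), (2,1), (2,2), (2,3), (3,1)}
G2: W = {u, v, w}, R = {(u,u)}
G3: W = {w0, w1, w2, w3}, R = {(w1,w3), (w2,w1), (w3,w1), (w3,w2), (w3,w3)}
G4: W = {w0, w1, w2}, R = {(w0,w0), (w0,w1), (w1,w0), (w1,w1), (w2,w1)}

This is the axiom for transitivity; its first-order frame correspondent is \forall x \forall y \forall z (Rxy \wedge Ryz \to Rxz).
G1: fails — R10 and R02 but not R12.
G2: satisfies the condition.
G3: fails — Rw1w3 and Rw3w1 but not Rw1w1.
G4: fails — Rw2w1 and Rw1w0 but not Rw2w0.
Valid on: G2.

G2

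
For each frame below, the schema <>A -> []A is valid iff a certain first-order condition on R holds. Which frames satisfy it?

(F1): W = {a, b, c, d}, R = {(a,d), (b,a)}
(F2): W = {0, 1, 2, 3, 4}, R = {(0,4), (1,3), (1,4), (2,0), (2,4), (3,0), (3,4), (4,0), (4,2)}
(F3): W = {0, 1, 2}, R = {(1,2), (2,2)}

(F1), (F3)

The schema corresponds to partial functionality: forall x forall y forall z (Rxy & Rxz -> y = z).
(F1): ✓.
(F2): fails — 1 sees both 3 and 4.
(F3): ✓.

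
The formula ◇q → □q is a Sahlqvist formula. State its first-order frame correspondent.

Partial functionality

This is the CD axiom.
Its frame correspondent is partial functionality — ∀x ∀y ∀z (Rxy ∧ Rxz → y = z).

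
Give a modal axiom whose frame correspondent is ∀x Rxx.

□q → q

This is reflexivity; the standard corresponding axiom is T: □q → q.
Suppose □q→q is valid. At any x set V(q)={w : Rxw}. Then □q holds at x, so q holds at x, i.e. Rxx.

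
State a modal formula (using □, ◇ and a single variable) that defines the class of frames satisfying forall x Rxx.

□s → s

A defining formula is □s → s (the T axiom).
Suppose □s→s is valid. At any x set V(s)={w : Rxw}. Then □s holds at x, so s holds at x, i.e. Rxx.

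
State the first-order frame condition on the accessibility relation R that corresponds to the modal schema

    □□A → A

This is a Sahlqvist (Geach-type) schema ◇^0□^2A → □^0◇^0A.
Minimal-valuation argument: fix x; take any y with xR^0y and any z with xR^0z. Set V(A) to the set of worlds R-reachable from y in exactly 2 steps. Then □^2A holds at y, so the antecedent holds at x; validity forces ◇^0A at z, giving a w with zR^0w and yR^2w.
First-order correspondent: ∀x ∃w (xR²w ∧ x = w).

∀x ∃w (xR²w ∧ x = w)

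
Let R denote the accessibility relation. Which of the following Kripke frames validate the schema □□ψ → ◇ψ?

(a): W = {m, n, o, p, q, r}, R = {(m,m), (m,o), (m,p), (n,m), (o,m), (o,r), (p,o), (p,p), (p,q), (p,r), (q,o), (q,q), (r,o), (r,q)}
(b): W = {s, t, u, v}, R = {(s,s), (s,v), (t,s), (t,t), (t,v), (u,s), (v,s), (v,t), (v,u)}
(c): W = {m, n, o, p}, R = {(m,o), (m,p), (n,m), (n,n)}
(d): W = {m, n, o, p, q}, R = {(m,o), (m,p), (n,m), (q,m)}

The schema corresponds to a generalized confluence (Geach) condition: ∀x ∃w (xR²w ∧ xRw).
(a): holds.
(b): holds.
(c): fails — at m but no w with mR²w and mRw.
(d): fails — at m but no w with mR²w and mRw.

(a), (b)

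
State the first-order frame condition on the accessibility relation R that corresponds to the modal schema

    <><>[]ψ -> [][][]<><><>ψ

forall x forall y forall z ((x R^2 y & x R^3 z) -> exists w (yRw & z R^3 w))

This is a Sahlqvist (Geach-type) schema ◇^2□^1ψ → □^3◇^3ψ.
First-order correspondent: forall x forall y forall z ((x R^2 y & x R^3 z) -> exists w (yRw & z R^3 w)).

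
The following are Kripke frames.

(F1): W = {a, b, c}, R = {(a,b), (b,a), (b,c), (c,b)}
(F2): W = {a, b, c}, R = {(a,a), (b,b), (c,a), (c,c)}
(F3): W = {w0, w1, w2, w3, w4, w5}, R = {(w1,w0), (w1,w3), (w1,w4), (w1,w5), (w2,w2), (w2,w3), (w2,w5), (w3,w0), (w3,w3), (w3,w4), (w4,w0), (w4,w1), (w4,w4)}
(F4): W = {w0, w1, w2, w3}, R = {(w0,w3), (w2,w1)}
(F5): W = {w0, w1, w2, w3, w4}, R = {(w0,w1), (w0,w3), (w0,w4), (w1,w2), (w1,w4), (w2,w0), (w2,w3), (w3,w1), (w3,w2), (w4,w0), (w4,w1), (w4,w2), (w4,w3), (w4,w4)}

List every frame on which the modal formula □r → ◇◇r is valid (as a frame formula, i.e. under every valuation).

(F2), (F5)

The schema corresponds to a generalized confluence (Geach) condition: ∀x ∃w (xRw ∧ xR²w).
(F1): fails — at a but no w with aRw and aR²w.
(F2): holds.
(F3): fails — at w0 but no w with w0Rw and w0R²w.
(F4): fails — at w0 but no w with w0Rw and w0R²w.
(F5): holds.
Valid on: (F2), (F5).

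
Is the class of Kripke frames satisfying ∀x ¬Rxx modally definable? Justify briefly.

No

If a class were modally definable it would be closed under surjective bounded morphisms (Goldblatt–Thomason).
The 4-cycle (worlds a,b,c,d with a→b→c→d→a) is irreflexive, and the map sending every world to a single reflexive point • is a surjective bounded morphism (forth: every edge maps to (•,•); back: every world has a successor). So any modal formula valid on the 4-cycle is also valid on the reflexive point, which is not irreflexive.
Hence irreflexivity is not modally definable.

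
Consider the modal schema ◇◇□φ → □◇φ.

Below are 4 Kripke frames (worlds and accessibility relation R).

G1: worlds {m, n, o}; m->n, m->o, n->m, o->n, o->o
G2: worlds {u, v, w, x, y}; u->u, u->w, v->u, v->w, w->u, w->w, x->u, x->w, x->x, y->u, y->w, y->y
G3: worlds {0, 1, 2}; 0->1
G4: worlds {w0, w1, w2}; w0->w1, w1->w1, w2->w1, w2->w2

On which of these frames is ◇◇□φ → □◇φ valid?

G2, G3, G4

This is the axiom for a generalized confluence (Geach) condition; its first-order frame correspondent is ∀x ∀y ∀z ((xR²y ∧ xRz) → ∃w (yRw ∧ zRw)).
G1: fails — mR²m, mRn but no w with mRw and nRw.
G2: ✓.
G3: ✓.
G4: ✓.
Valid on: G2, G3, G4.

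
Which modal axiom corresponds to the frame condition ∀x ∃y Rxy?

□q → ◇q

A defining formula is □q → ◇q (the D axiom).
Suppose □q→◇q is valid. At any x set V(q)=W. Then □q at x, so ◇q at x, so x has a successor.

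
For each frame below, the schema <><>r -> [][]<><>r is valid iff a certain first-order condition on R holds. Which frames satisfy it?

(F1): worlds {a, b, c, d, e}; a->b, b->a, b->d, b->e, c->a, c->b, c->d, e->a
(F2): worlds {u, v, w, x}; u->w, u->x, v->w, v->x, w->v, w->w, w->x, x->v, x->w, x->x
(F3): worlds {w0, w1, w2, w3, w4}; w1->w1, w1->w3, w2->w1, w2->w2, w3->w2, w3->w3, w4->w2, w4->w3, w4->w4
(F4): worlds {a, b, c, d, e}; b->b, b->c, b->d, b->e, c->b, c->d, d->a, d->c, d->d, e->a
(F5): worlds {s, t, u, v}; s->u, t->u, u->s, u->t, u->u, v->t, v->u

Frame correspondent (Sahlqvist): forall x forall y forall z ((x R^2 y & x R^2 z) -> exists w (y = w & z R^2 w)) — i.e. a generalized confluence (Geach) condition.
(F1): fails — aR²a, aR²d but no w with a=w and dR²w.
(F2): holds.
(F3): fails — w4R²w4, w4R²w1 but no w with w4=w and w1R²w.
(F4): fails — bR²a, bR²a but no w with a=w and aR²w.
(F5): holds.
Valid on: (F2), (F5).

(F2), (F5)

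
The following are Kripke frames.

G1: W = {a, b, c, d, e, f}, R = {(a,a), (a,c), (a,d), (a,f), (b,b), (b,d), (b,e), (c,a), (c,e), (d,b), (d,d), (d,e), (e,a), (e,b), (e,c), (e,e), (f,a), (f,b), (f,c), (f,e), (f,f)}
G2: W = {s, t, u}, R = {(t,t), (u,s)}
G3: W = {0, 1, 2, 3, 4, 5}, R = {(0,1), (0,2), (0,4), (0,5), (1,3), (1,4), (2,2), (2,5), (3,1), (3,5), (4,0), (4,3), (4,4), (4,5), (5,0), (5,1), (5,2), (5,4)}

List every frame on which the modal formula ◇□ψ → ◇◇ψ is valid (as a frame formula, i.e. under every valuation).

The schema corresponds to a generalized confluence (Geach) condition: ∀x ∀y (xRy → ∃w (yRw ∧ xR²w)).
G1: condition met.
G2: fails — uRs but no w with sRw and uR²w.
G3: condition met.

G1, G3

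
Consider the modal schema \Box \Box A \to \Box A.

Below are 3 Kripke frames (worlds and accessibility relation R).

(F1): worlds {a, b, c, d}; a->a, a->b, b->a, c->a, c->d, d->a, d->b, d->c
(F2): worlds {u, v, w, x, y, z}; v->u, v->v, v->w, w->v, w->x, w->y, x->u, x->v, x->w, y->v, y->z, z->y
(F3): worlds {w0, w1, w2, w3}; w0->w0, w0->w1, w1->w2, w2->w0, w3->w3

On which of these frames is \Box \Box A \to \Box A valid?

The schema corresponds to density: \forall x \forall y (Rxy \to \exists z (Rxz \wedge Rzy)).
(F1): fails — Rcd but no z with Rcz and Rzd.
(F2): fails — Rwx but no t with Rwt and Rtx.
(F3): fails — Rw1w2 but no z with Rw1z and Rzw2.

none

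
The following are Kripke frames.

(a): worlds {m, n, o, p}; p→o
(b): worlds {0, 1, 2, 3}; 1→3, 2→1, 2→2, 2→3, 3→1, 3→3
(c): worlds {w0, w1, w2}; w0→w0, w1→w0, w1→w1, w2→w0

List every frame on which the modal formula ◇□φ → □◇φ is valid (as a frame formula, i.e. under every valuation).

(b), (c)

This is the axiom for convergence; its first-order frame correspondent is ∀x ∀y ∀z (Rxy ∧ Rxz → ∃w (Ryw ∧ Rzw)).
(a): fails — Rpo and Rpo but o and o have no common successor.
(b): ✓.
(c): ✓.
Valid on: (b), (c).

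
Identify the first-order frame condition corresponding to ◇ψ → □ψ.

partial functionality

Suppose ◇ψ→□ψ is valid. Take Rxy, Rxz and set V(ψ)={y}. Then ◇ψ at x, so □ψ at x, so ψ at z, i.e. z=y.
Conversely, on a frame with partial functionality the schema holds at every world under every valuation.
Frame condition: ∀x ∀y ∀z (Rxy ∧ Rxz → y = z).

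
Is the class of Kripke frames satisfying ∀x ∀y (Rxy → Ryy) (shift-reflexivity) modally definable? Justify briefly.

This is a Sahlqvist condition; the T□ axiom □(□p → p) defines it.
Suppose □(□p→p) is valid. Take Rxy and set V(p)={w : Ryw}. Then at y, □p holds; since □(□p→p) at x, □p→p at y, so p at y, i.e. Ryy.

Yes — defined by □(□p → p)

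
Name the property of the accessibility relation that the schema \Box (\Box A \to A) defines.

Shift-reflexivity

Suppose □(□A→A) is valid. Take Rxy and set V(A)={w : Ryw}. Then at y, □A holds; since □(□A→A) at x, □A→A at y, so A at y, i.e. Ryy.
Conversely, on a frame with shift-reflexivity the schema holds at every world under every valuation.
Frame condition: \forall x \forall y (Rxy \to Ryy).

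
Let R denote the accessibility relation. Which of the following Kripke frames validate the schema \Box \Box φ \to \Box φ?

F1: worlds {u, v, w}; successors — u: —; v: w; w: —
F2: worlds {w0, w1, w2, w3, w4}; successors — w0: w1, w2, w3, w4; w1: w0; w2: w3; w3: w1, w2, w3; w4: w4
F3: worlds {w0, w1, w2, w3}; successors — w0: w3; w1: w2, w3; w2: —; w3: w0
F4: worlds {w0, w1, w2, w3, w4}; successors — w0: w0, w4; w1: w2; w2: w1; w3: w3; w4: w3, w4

none

Frame correspondent (Sahlqvist): \forall x \forall y (Rxy \to \exists z (Rxz \wedge Rzy)) — i.e. density.
F1: fails — Rvw but no z with Rvz and Rzw.
F2: fails — Rw1w0 but no z with Rw1z and Rzw0.
F3: fails — Rw1w2 but no z with Rw1z and Rzw2.
F4: fails — Rw1w2 but no z with Rw1z and Rzw2.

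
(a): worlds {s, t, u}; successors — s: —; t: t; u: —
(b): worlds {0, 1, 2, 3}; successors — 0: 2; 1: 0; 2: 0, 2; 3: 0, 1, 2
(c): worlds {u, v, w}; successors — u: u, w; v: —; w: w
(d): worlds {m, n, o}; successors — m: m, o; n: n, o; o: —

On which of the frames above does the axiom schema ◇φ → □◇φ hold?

(a)

This is the axiom for the Euclidean property; its first-order frame correspondent is ∀x ∀y ∀z (Rxy ∧ Rxz → Ryz).
(a): holds.
(b): fails — R10 and R10 but not R00.
(c): fails — Ruw and Ruu but not Rwu.
(d): fails — Rmo and Rmo but not Roo.
Valid on: (a).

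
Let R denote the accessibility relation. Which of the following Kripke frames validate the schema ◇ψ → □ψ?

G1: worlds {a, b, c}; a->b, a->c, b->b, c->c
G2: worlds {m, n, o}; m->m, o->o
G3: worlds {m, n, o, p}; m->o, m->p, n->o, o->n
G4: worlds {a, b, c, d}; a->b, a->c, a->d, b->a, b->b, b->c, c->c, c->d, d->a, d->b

G2

Frame correspondent (Sahlqvist): ∀x ∀y ∀z (Rxy ∧ Rxz → y = z) — i.e. partial functionality.
G1: fails — a sees both b and c.
G2: ✓.
G3: fails — m sees both o and p.
G4: fails — a sees both b and c.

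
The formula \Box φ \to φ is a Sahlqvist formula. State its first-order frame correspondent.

Suppose □φ→φ is valid. At any x set V(φ)={w : Rxw}. Then □φ holds at x, so φ holds at x, i.e. Rxx.

Reflexivity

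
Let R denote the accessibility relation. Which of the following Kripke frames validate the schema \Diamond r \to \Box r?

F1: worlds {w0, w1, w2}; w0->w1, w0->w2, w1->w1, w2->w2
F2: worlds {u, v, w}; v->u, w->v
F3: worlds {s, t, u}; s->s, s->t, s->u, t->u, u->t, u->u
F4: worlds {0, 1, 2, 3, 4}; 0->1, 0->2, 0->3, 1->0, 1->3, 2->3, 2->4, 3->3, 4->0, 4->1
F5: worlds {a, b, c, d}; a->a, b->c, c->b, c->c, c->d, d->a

Frame correspondent (Sahlqvist): \forall x \forall y \forall z (Rxy \wedge Rxz \to y = z) — i.e. partial functionality.
F1: fails — w0 sees both w1 and w2.
F2: holds.
F3: fails — s sees both s and t.
F4: fails — 0 sees both 1 and 2.
F5: fails — c sees both b and c.

F2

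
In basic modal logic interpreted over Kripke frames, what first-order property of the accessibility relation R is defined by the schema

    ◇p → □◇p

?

The Euclidean property

Suppose ◇p→□◇p is valid. Take Rxy, Rxz and set V(p)={y}. Then ◇p at x, so □◇p at x, so ◇p at z, so some w with Rzw has p; w=y, i.e. Rzy. By symmetry of the argument, Ryz.
Conversely, any frame satisfying ∀x ∀y ∀z (Rxy ∧ Rxz → Ryz) validates the schema.
So the correspondent is the Euclidean property.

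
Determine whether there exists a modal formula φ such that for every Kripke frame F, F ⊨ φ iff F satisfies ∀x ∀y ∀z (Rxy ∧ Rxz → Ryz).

Definable; ◇q → □◇q defines it

This is a Sahlqvist condition; the 5 axiom ◇q → □◇q defines it.
Suppose ◇q→□◇q is valid. Take Rxy, Rxz and set V(q)={y}. Then ◇q at x, so □◇q at x, so ◇q at z, so some w with Rzw has q; w=y, i.e. Rzy. By symmetry of the argument, Ryz.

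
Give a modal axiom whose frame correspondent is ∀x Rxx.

□s → s

A defining formula is □s → s (the T axiom).
Suppose □s→s is valid. At any x set V(s)={w : Rxw}. Then □s holds at x, so s holds at x, i.e. Rxx.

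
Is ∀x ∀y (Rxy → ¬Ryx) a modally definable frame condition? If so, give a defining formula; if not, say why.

Modal frame validity is preserved under surjective bounded morphisms.
The 5-cycle (worlds s,t,u,v,w with s→t→u→v→w→s) is asymmetric. Mapping every world to a single reflexive point • is a surjective bounded morphism, and the reflexive point is not asymmetric (R•• but asymmetry requires ¬R••).
So the class is not modally definable.

Not definable by any modal formula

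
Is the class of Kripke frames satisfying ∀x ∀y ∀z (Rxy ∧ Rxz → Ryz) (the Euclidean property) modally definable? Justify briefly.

Yes — defined by ◇r → □◇r

This is a Sahlqvist condition; the 5 axiom ◇r → □◇r defines it.
Suppose ◇r→□◇r is valid. Take Rxy, Rxz and set V(r)={y}. Then ◇r at x, so □◇r at x, so ◇r at z, so some w with Rzw has r; w=y, i.e. Rzy. By symmetry of the argument, Ryz.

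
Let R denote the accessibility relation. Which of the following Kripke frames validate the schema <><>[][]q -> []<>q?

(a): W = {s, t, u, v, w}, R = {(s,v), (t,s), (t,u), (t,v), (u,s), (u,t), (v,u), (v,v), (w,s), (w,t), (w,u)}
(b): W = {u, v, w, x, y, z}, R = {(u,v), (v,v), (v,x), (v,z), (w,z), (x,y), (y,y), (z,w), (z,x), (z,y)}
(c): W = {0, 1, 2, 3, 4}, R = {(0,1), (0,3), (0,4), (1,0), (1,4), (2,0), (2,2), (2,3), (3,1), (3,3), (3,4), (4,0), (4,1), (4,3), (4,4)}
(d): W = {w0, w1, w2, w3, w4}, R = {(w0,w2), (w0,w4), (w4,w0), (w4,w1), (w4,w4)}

(c)

Frame correspondent (Sahlqvist): forall x forall y forall z ((x R^2 y & xRz) -> exists w (y R^2 w & zRw)) — i.e. a generalized confluence (Geach) condition.
(a): fails — tR²s, tRu but no w* with sR²w* and uRw*.
(b): fails — uR²x, uRv but no t with xR²t and vRt.
(c): condition met.
(d): fails — w0R²w0, w0Rw2 but no w with w0R²w and w2Rw.
Valid on: (c).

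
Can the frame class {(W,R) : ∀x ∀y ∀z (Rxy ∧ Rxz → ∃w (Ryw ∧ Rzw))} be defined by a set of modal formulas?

Definable; ◇□r → □◇r defines it

The condition is convergence. A defining modal formula is ◇□r → □◇r.
Suppose ◇□r→□◇r is valid. Take Rxy, Rxz and set V(r)={w : Ryw}. Then □r at y so ◇□r at x, so □◇r at x, so ◇r at z, giving w with Rzw and Ryw.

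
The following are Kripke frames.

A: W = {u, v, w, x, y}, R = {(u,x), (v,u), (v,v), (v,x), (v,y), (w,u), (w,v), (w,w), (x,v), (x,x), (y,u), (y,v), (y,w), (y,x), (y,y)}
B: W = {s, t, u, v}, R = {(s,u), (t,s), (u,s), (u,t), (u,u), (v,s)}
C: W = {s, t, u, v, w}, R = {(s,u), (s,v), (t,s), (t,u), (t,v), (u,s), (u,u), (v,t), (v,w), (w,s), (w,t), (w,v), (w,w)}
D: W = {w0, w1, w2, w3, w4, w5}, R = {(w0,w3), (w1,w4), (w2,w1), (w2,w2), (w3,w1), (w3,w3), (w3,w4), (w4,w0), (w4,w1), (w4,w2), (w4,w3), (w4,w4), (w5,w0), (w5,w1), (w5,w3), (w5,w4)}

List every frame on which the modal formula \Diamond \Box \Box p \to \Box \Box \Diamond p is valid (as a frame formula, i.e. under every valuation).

A

Frame correspondent (Sahlqvist): \forall x \forall y \forall z ((xRy \wedge x R^2 z) \to \exists w (y R^2 w \wedge zRw)) — i.e. a generalized confluence (Geach) condition.
A: satisfies the condition.
B: fails — uRt, uR²t but no w with tR²w and tRw.
C: fails — tRu, tR²v but no w* with uR²w* and vRw*.
D: fails — w4Rw2, w4R²w0 but no w with w2R²w and w0Rw.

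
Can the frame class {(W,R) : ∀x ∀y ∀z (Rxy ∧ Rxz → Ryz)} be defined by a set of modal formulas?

The condition is the Euclidean property. A defining modal formula is ◇p → □◇p.
Suppose ◇p→□◇p is valid. Take Rxy, Rxz and set V(p)={y}. Then ◇p at x, so □◇p at x, so ◇p at z, so some w with Rzw has p; w=y, i.e. Rzy. By symmetry of the argument, Ryz.

Definable; ◇p → □◇p defines it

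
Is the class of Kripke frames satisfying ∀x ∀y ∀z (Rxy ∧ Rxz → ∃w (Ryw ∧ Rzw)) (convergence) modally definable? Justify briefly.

The condition is convergence. A defining modal formula is ◇□q → □◇q.
Suppose ◇□q→□◇q is valid. Take Rxy, Rxz and set V(q)={w : Ryw}. Then □q at y so ◇□q at x, so □◇q at x, so ◇q at z, giving w with Rzw and Ryw.

Definable; ◇□q → □◇q defines it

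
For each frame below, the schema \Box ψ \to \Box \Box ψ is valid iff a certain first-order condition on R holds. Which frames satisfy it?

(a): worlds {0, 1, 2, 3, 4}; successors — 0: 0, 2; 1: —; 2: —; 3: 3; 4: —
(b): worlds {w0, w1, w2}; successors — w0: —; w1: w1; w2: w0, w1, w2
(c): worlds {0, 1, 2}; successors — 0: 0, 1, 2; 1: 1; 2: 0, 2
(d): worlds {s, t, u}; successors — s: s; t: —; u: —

(a), (b), (d)

This is the axiom for transitivity; its first-order frame correspondent is \forall x \forall y \forall z (Rxy \wedge Ryz \to Rxz).
(a): ✓.
(b): ✓.
(c): fails — R20 and R01 but not R21.
(d): ✓.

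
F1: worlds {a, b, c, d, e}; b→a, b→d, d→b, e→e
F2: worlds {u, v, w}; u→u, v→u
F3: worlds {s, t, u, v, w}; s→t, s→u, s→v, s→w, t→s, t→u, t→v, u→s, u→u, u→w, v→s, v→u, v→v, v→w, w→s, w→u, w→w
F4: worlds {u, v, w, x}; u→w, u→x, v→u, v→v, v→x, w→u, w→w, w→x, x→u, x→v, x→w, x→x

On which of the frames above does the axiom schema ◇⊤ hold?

Frame correspondent (Sahlqvist): ∀x ∃y Rxy — i.e. seriality.
F1: fails — world a has no successor.
F2: fails — world w has no successor.
F3: satisfies the condition.
F4: satisfies the condition.

F3, F4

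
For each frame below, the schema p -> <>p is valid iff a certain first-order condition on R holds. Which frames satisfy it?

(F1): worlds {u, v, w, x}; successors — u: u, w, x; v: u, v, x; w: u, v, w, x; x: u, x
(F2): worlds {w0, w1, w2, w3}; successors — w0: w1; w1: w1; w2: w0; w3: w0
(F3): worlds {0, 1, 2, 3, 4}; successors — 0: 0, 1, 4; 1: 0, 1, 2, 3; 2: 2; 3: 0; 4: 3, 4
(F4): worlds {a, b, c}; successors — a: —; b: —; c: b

(F1)

The schema corresponds to reflexivity: forall x Rxx.
(F1): holds.
(F2): fails — world w0 does not see itself.
(F3): fails — world 3 does not see itself.
(F4): fails — world a does not see itself.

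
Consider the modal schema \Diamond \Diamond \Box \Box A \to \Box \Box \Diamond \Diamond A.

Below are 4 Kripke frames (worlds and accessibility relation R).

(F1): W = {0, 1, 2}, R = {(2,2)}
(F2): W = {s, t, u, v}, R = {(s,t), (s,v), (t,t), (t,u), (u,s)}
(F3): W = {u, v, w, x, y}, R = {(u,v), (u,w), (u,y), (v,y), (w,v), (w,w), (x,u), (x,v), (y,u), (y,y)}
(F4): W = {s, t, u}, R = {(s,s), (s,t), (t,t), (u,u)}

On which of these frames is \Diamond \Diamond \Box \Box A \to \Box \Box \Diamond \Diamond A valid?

Frame correspondent (Sahlqvist): \forall x \forall y \forall z ((x R^2 y \wedge x R^2 z) \to \exists w (y R^2 w \wedge z R^2 w)) — i.e. a generalized confluence (Geach) condition.
(F1): satisfies the condition.
(F2): fails — uR²t, uR²v but no w with tR²w and vR²w.
(F3): satisfies the condition.
(F4): satisfies the condition.

(F1), (F3), (F4)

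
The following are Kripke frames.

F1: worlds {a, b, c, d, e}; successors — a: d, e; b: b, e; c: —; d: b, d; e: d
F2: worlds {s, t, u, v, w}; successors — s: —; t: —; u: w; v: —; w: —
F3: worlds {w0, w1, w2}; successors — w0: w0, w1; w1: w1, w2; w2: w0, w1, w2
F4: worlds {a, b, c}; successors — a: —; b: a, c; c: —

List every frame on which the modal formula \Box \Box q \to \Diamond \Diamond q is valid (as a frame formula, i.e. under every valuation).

This is the axiom for a generalized confluence (Geach) condition; its first-order frame correspondent is \forall x \exists w (x R^2 w \wedge x R^2 w).
F1: fails — at c but no w with cR²w and cR²w.
F2: fails — at s but no w* with sR²w* and sR²w*.
F3: satisfies the condition.
F4: fails — at a but no w with aR²w and aR²w.

F3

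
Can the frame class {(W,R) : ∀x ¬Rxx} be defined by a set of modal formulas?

No

If a class were modally definable it would be closed under surjective bounded morphisms (Goldblatt–Thomason).
The 3-cycle (worlds a,b,c with a→b→c→a) is irreflexive, and the map sending every world to a single reflexive point • is a surjective bounded morphism (forth: every edge maps to (•,•); back: every world has a successor). So any modal formula valid on the 3-cycle is also valid on the reflexive point, which is not irreflexive.
So no modal formula (or set of formulas) defines exactly the irreflexive frames.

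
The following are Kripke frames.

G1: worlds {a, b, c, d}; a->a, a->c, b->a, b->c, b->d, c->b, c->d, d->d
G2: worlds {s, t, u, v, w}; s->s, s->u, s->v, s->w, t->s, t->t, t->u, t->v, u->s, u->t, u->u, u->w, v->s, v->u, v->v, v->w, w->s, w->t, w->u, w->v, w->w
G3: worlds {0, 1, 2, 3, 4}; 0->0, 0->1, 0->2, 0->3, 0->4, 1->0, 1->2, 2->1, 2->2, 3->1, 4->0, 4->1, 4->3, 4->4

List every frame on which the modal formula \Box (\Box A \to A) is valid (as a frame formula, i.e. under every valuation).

This is the axiom for shift-reflexivity; its first-order frame correspondent is \forall x \forall y (Rxy \to Ryy).
G1: fails — Rbc but not Rcc.
G2: ✓.
G3: fails — R01 but not R11.

G2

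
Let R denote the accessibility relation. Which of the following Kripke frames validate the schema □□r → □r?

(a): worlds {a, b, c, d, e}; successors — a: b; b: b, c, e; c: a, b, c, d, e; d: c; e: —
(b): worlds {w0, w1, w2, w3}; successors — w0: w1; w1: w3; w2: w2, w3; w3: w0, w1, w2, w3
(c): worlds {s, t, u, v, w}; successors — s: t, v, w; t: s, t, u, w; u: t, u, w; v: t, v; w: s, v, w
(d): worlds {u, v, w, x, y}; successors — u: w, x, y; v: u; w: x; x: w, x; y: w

(a), (c)

The schema corresponds to density: ∀x ∀y (Rxy → ∃z (Rxz ∧ Rzy)).
(a): condition met.
(b): fails — Rw0w1 but no z with Rw0z and Rzw1.
(c): condition met.
(d): fails — Rvu but no z with Rvz and Rzu.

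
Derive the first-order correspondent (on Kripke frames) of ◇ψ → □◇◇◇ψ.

This is a Sahlqvist (Geach-type) schema ◇^1□^0ψ → □^1◇^3ψ.
Minimal-valuation argument: fix x; take any y with xR^1y and any z with xR^1z. Set V(ψ) to the set of worlds R-reachable from y in exactly 0 steps. Then □^0ψ holds at y, so the antecedent holds at x; validity forces ◇^3ψ at z, giving a w with zR^3w and yR^0w.
First-order correspondent: ∀x ∀y ∀z ((xRy ∧ xRz) → ∃w (y = w ∧ zR³w)).

∀x ∀y ∀z ((xRy ∧ xRz) → ∃w (y = w ∧ zR³w))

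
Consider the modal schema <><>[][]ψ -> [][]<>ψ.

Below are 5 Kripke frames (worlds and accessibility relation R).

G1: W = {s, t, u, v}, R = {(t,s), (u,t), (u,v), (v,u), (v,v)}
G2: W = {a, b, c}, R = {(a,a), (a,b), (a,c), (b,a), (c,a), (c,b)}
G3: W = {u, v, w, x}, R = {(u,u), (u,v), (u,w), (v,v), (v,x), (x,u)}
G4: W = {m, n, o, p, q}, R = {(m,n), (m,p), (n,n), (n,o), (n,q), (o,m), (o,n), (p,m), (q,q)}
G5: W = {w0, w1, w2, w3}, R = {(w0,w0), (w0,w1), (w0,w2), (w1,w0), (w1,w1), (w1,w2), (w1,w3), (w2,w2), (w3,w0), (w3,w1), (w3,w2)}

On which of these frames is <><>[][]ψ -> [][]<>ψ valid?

This is the axiom for a generalized confluence (Geach) condition; its first-order frame correspondent is forall x forall y forall z ((x R^2 y & x R^2 z) -> exists w (y R^2 w & zRw)).
G1: fails — uR²s, uR²s but no w with sR²w and sRw.
G2: ✓.
G3: fails — uR²u, uR²w but no t with uR²t and wRt.
G4: fails — mR²q, mR²m but no w with qR²w and mRw.
G5: ✓.
Valid on: G2, G5.

G2, G5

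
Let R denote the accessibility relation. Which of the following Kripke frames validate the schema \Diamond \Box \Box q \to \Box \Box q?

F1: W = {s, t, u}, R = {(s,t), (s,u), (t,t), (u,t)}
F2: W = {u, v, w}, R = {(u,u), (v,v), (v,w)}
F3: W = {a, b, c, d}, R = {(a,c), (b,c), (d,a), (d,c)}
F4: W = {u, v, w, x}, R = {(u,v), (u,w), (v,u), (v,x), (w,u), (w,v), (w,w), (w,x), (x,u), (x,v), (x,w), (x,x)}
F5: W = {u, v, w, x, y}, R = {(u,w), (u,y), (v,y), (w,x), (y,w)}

F1, F4

The schema corresponds to a generalized confluence (Geach) condition: \forall x \forall y \forall z ((xRy \wedge x R^2 z) \to \exists w (y R^2 w \wedge z = w)).
F1: ✓.
F2: fails — vRw, vR²v but no t with wR²t and v=t.
F3: fails — dRa, dR²c but no w with aR²w and c=w.
F4: ✓.
F5: fails — uRw, uR²w but no t with wR²t and w=t.
Valid on: F1, F4.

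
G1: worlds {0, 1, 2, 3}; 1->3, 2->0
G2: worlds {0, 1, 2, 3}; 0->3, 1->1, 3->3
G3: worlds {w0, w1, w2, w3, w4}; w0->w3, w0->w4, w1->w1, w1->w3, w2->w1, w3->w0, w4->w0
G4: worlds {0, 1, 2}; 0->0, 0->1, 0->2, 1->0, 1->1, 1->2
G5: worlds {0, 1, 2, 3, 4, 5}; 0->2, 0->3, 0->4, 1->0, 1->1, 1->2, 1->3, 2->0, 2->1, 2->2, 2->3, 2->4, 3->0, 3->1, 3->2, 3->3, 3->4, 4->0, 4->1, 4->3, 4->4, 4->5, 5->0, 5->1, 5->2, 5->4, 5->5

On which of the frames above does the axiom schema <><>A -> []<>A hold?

G1, G2

Frame correspondent (Sahlqvist): forall x forall y forall z ((x R^2 y & xRz) -> exists w (y = w & zRw)) — i.e. a generalized confluence (Geach) condition.
G1: satisfies the condition.
G2: satisfies the condition.
G3: fails — w1R²w0, w1Rw1 but no w with w0=w and w1Rw.
G4: fails — 0R²0, 0R2 but no w with 0=w and 2Rw.
G5: fails — 0R²2, 0R4 but no w with 2=w and 4Rw.
Valid on: G1, G2.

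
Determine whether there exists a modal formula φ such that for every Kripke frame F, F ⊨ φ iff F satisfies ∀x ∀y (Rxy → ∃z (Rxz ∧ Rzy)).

The condition is density. A defining modal formula is □□q → □q.
Suppose □□q→□q is valid. Take Rxy and set V(q)={w : xR²w}. Then □□q at x, so □q at x, so q at y, i.e. ∃z(Rxz∧Rzy).

Definable; □□q → □q defines it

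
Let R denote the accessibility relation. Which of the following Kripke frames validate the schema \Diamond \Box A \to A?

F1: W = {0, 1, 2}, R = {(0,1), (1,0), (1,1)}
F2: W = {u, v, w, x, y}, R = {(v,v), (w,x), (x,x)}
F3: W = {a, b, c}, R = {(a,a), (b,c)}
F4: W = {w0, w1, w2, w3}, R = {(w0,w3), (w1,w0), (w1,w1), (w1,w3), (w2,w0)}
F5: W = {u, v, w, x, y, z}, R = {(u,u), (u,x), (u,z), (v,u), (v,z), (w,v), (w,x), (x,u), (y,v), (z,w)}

F1

Frame correspondent (Sahlqvist): \forall x \forall y (Rxy \to Ryx) — i.e. symmetry.
F1: condition met.
F2: fails — Rwx but not Rxw.
F3: fails — Rbc but not Rcb.
F4: fails — Rw1w0 but not Rw0w1.
F5: fails — Ruz but not Rzu.
Valid on: F1.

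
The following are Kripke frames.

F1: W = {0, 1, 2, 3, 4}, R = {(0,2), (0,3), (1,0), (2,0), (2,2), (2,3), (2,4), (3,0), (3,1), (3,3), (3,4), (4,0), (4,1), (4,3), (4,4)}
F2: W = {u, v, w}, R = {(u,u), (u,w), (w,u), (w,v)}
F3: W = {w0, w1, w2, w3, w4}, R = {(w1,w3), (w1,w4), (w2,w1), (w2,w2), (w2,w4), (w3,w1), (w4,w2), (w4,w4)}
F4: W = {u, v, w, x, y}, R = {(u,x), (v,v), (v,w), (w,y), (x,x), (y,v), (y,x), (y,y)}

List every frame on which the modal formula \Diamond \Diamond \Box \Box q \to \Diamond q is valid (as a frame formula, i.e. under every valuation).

F1

This is the axiom for a generalized confluence (Geach) condition; its first-order frame correspondent is \forall x \forall y (x R^2 y \to \exists w (y R^2 w \wedge xRw)).
F1: satisfies the condition.
F2: fails — uR²v but no t with vR²t and uRt.
F3: fails — w3R²w3 but no w with w3R²w and w3Rw.
F4: fails — wR²x but no t with xR²t and wRt.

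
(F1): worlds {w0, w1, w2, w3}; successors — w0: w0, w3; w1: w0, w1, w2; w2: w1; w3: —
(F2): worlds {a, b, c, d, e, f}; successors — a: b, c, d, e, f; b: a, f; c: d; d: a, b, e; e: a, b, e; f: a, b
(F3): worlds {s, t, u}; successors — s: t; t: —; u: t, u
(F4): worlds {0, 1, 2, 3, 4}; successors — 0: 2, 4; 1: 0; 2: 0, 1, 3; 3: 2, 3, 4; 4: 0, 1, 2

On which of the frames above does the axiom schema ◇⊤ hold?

The schema corresponds to seriality: ∀x ∃y Rxy.
(F1): fails — world w3 has no successor.
(F2): holds.
(F3): fails — world t has no successor.
(F4): holds.

(F2), (F4)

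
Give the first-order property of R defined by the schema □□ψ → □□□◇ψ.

∀x ∀z (xR³z → ∃w (xR²w ∧ zRw))

This is a Sahlqvist (Geach-type) schema ◇^0□^2ψ → □^3◇^1ψ.
Minimal-valuation argument: fix x; take any y with xR^0y and any z with xR^3z. Set V(ψ) to the set of worlds R-reachable from y in exactly 2 steps. Then □^2ψ holds at y, so the antecedent holds at x; validity forces ◇^1ψ at z, giving a w with zR^1w and yR^2w.
First-order correspondent: ∀x ∀z (xR³z → ∃w (xR²w ∧ zRw)).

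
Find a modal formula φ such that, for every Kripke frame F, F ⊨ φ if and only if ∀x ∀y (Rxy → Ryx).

The condition is symmetry. The B schema p → □◇p defines it.
Suppose p→□◇p is valid. Take Rxy and set V(p)={x}. Then p at x, so □◇p at x, so ◇p at y, so some z with Ryz has p; z=x, i.e. Ryx.

p → □◇p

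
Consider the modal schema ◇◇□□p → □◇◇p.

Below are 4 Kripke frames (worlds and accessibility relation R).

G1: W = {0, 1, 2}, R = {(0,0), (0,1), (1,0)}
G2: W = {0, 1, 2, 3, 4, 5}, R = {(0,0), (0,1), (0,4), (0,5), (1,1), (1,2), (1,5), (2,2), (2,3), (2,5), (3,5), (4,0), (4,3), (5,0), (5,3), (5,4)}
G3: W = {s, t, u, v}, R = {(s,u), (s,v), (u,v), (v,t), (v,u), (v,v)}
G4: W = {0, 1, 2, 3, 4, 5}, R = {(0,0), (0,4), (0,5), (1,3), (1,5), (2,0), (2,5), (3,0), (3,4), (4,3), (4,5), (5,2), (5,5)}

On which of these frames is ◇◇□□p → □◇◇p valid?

G1, G2, G4

This is the axiom for a generalized confluence (Geach) condition; its first-order frame correspondent is ∀x ∀y ∀z ((xR²y ∧ xRz) → ∃w (yR²w ∧ zR²w)).
G1: ✓.
G2: ✓.
G3: fails — sR²t, sRu but no w with tR²w and uR²w.
G4: ✓.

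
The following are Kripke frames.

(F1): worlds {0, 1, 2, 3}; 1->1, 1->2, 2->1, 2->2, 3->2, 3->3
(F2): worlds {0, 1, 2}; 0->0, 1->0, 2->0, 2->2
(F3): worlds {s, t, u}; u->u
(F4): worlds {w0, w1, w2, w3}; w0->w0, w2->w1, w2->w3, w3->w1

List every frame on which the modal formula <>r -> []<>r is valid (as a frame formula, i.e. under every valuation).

(F3)

This is the axiom for the Euclidean property; its first-order frame correspondent is forall x forall y forall z (Rxy & Rxz -> Ryz).
(F1): fails — R32 and R33 but not R23.
(F2): fails — R20 and R22 but not R02.
(F3): holds.
(F4): fails — Rw2w1 and Rw2w1 but not Rw1w1.
Valid on: (F3).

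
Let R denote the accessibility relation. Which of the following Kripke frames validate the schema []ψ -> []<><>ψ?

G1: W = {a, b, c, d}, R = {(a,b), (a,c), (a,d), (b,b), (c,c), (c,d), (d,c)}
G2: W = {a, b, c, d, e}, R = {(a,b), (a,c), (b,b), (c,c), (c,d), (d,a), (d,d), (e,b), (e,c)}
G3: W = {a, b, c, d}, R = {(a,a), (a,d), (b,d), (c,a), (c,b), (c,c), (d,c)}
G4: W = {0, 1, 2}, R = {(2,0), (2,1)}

The schema corresponds to a generalized confluence (Geach) condition: forall x forall z (xRz -> exists w (xRw & z R^2 w)).
G1: ✓.
G2: ✓.
G3: fails — bRd but no w with bRw and dR²w.
G4: fails — 2R0 but no w with 2Rw and 0R²w.
Valid on: G1, G2.

G1, G2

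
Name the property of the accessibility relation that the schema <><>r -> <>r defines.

Equivalently (dual form): □r → □□r.
Suppose □r→□□r is valid. Take Rxy, Ryz and set V(r)={w : Rxw}. Then □r at x, so □□r at x, so □r at y, so r at z, i.e. Rxz.
Conversely, any frame satisfying forall x forall y forall z (Rxy & Ryz -> Rxz) validates the schema.
Frame condition: forall x forall y forall z (Rxy & Ryz -> Rxz).

Transitivity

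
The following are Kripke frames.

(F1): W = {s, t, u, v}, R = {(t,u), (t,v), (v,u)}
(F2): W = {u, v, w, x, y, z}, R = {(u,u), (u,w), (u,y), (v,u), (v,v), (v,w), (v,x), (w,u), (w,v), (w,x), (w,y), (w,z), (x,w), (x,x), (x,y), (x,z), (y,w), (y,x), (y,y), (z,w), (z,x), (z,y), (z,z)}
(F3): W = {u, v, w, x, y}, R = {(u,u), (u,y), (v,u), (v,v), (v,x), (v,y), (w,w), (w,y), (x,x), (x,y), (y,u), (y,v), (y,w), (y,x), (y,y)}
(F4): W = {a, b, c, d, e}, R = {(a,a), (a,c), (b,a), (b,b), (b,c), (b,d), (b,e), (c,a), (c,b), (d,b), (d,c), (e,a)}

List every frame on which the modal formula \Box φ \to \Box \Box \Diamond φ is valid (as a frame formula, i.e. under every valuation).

(F2), (F3)

The schema corresponds to a generalized confluence (Geach) condition: \forall x \forall z (x R^2 z \to \exists w (xRw \wedge zRw)).
(F1): fails — tR²u but no w with tRw and uRw.
(F2): holds.
(F3): holds.
(F4): fails — dR²e but no w with dRw and eRw.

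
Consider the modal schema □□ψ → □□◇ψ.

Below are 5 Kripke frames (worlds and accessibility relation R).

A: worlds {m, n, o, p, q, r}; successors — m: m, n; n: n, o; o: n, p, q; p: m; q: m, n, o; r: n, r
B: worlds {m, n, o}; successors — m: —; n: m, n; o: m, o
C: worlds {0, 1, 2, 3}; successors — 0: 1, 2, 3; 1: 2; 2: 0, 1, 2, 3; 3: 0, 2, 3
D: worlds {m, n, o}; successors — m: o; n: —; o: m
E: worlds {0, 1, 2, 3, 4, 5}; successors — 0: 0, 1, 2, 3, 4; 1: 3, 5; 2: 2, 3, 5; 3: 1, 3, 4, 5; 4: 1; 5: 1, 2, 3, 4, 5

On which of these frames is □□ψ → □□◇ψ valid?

C, E

The schema corresponds to a generalized confluence (Geach) condition: ∀x ∀z (xR²z → ∃w (xR²w ∧ zRw)).
A: fails — nR²p but no w with nR²w and pRw.
B: fails — nR²m but no w with nR²w and mRw.
C: holds.
D: fails — mR²m but no w with mR²w and mRw.
E: holds.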